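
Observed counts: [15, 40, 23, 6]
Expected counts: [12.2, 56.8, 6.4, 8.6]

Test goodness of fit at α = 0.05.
Chi-square goodness of fit test:
H₀: observed counts match expected distribution
H₁: observed counts differ from expected distribution
df = k - 1 = 3
χ² = Σ(O - E)²/E
   = (15 - 12.2)²/12.2 + (40 - 56.8)²/56.8 + (23 - 6.4)²/6.4 + (6 - 8.6)²/8.6
   = 0.643 + 4.969 + 43.056 + 0.786
   = 49.45
p-value < 0.0001

Since p-value < α = 0.05, we reject H₀.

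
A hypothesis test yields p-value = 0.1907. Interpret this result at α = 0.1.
Since p = 0.1907 > α = 0.1, fail to reject H₀.
There is insufficient evidence to reject the null hypothesis; the result is not statistically significant at the 0.1 level.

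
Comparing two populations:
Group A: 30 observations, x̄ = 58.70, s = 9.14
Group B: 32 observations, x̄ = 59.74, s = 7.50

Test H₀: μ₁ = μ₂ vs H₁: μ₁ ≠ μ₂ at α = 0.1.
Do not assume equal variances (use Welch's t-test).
Welch's two-sample t-test:
H₀: μ₁ = μ₂
H₁: μ₁ ≠ μ₂
s₁²/n₁ = 9.14²/30 = 2.7847,  s₂²/n₂ = 7.50²/32 = 1.7578
SE = √(s₁²/n₁ + s₂²/n₂) = √(2.7847 + 1.7578) = 2.1313
df (Welch-Satterthwaite) = (s₁²/n₁ + s₂²/n₂)² / [(s₁²/n₁)²/(n₁-1) + (s₂²/n₂)²/(n₂-1)] ≈ 56.21
t = (x̄₁ - x̄₂) / SE = (58.70 - 59.74) / 2.1313 = -1.04 / 2.1313 = -0.488
p-value = 0.6275

Since p-value > α = 0.1, we fail to reject H₀.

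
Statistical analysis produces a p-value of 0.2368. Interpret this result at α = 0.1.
Since p = 0.2368 > α = 0.1, fail to reject H₀.
There is insufficient evidence to reject the null hypothesis; the result is not statistically significant at the 0.1 level.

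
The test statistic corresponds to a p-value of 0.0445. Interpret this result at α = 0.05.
Since p = 0.0445 < α = 0.05, reject H₀.
There is sufficient evidence to reject the null hypothesis; the result is statistically significant at the 0.05 level.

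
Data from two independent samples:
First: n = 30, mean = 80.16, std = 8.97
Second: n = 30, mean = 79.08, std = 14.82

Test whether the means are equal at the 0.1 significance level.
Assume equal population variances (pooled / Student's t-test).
Student's two-sample t-test (equal variances):
H₀: μ₁ = μ₂
H₁: μ₁ ≠ μ₂
df = n₁ + n₂ - 2 = 58
Pooled variance s_p² = [(n₁-1)s₁² + (n₂-1)s₂²] / (n₁ + n₂ - 2) = [(29)(8.97²) + (29)(14.82²)] / 58 = 150.0466
SE = √(s_p²(1/n₁ + 1/n₂)) = √(150.0466 × (1/30 + 1/30)) = 3.1628
t = (x̄₁ - x̄₂) / SE = (80.16 - 79.08) / 3.1628 = 1.08 / 3.1628 = 0.341
p-value = 0.7340

Since p-value > α = 0.1, we fail to reject H₀.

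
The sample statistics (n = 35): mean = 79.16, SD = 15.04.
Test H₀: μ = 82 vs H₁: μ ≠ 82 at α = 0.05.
One-sample t-test:
H₀: μ = 82
H₁: μ ≠ 82
df = n - 1 = 34
t = (x̄ - μ₀) / (s/√n) = (79.16 - 82) / (15.04/√35) = -1.117
p-value = 0.2718

Since p-value > α = 0.05, we fail to reject H₀.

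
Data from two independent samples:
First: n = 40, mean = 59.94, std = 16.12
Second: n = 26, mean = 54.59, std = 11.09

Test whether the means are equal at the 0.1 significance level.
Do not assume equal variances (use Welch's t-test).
Welch's two-sample t-test:
H₀: μ₁ = μ₂
H₁: μ₁ ≠ μ₂
s₁²/n₁ = 16.12²/40 = 6.4964,  s₂²/n₂ = 11.09²/26 = 4.7303
SE = √(s₁²/n₁ + s₂²/n₂) = √(6.4964 + 4.7303) = 3.3506
df (Welch-Satterthwaite) = (s₁²/n₁ + s₂²/n₂)² / [(s₁²/n₁)²/(n₁-1) + (s₂²/n₂)²/(n₂-1)] ≈ 63.75
t = (x̄₁ - x̄₂) / SE = (59.94 - 54.59) / 3.3506 = 5.35 / 3.3506 = 1.597
p-value = 0.1153

Since p-value > α = 0.1, we fail to reject H₀.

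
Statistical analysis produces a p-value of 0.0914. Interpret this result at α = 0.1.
Since p = 0.0914 < α = 0.1, reject H₀.
There is sufficient evidence to reject the null hypothesis; the result is statistically significant at the 0.1 level.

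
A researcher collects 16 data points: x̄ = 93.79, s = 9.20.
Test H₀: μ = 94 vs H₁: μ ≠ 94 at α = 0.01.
One-sample t-test:
H₀: μ = 94
H₁: μ ≠ 94
df = n - 1 = 15
t = (x̄ - μ₀) / (s/√n) = (93.79 - 94) / (9.20/√16) = -0.091
p-value = 0.9285

Since p-value > α = 0.01, we fail to reject H₀.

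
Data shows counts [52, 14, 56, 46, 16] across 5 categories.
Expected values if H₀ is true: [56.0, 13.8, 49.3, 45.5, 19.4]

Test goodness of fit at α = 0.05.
Chi-square goodness of fit test:
H₀: observed counts match expected distribution
H₁: observed counts differ from expected distribution
df = k - 1 = 4
χ² = Σ(O - E)²/E
   = (52 - 56.0)²/56.0 + (14 - 13.8)²/13.8 + (56 - 49.3)²/49.3 + (46 - 45.5)²/45.5 + (16 - 19.4)²/19.4
   = 0.286 + 0.003 + 0.911 + 0.005 + 0.596
   = 1.80
p-value = 0.7724

Since p-value > α = 0.05, we fail to reject H₀.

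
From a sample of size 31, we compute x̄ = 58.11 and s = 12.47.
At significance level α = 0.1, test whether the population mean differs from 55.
One-sample t-test:
H₀: μ = 55
H₁: μ ≠ 55
df = n - 1 = 30
t = (x̄ - μ₀) / (s/√n) = (58.11 - 55) / (12.47/√31) = 1.389
p-value = 0.1752

Since p-value > α = 0.1, we fail to reject H₀.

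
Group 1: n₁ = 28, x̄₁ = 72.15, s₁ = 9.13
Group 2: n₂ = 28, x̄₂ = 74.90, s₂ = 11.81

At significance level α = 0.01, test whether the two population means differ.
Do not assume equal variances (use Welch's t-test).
Welch's two-sample t-test:
H₀: μ₁ = μ₂
H₁: μ₁ ≠ μ₂
s₁²/n₁ = 9.13²/28 = 2.9770,  s₂²/n₂ = 11.81²/28 = 4.9813
SE = √(s₁²/n₁ + s₂²/n₂) = √(2.9770 + 4.9813) = 2.8210
df (Welch-Satterthwaite) = (s₁²/n₁ + s₂²/n₂)² / [(s₁²/n₁)²/(n₁-1) + (s₂²/n₂)²/(n₂-1)] ≈ 50.78
t = (x̄₁ - x̄₂) / SE = (72.15 - 74.90) / 2.8210 = -2.75 / 2.8210 = -0.975
p-value = 0.3343

Since p-value > α = 0.01, we fail to reject H₀.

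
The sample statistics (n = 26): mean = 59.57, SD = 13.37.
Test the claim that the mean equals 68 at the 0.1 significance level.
One-sample t-test:
H₀: μ = 68
H₁: μ ≠ 68
df = n - 1 = 25
t = (x̄ - μ₀) / (s/√n) = (59.57 - 68) / (13.37/√26) = -3.215
p-value = 0.0036

Since p-value < α = 0.1, we reject H₀.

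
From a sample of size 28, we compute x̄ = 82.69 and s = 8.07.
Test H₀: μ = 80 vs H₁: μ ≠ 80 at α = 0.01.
One-sample t-test:
H₀: μ = 80
H₁: μ ≠ 80
df = n - 1 = 27
t = (x̄ - μ₀) / (s/√n) = (82.69 - 80) / (8.07/√28) = 1.764
p-value = 0.0891

Since p-value > α = 0.01, we fail to reject H₀.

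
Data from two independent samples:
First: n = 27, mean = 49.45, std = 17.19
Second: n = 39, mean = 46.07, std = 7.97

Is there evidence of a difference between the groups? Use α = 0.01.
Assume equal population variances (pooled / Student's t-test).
Student's two-sample t-test (equal variances):
H₀: μ₁ = μ₂
H₁: μ₁ ≠ μ₂
df = n₁ + n₂ - 2 = 64
Pooled variance s_p² = [(n₁-1)s₁² + (n₂-1)s₂²] / (n₁ + n₂ - 2) = [(26)(17.19²) + (38)(7.97²)] / 64 = 157.7608
SE = √(s_p²(1/n₁ + 1/n₂)) = √(157.7608 × (1/27 + 1/39)) = 3.1445
t = (x̄₁ - x̄₂) / SE = (49.45 - 46.07) / 3.1445 = 3.38 / 3.1445 = 1.075
p-value = 0.2865

Since p-value > α = 0.01, we fail to reject H₀.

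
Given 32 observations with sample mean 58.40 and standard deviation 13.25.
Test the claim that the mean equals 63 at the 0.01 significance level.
One-sample t-test:
H₀: μ = 63
H₁: μ ≠ 63
df = n - 1 = 31
t = (x̄ - μ₀) / (s/√n) = (58.40 - 63) / (13.25/√32) = -1.964
p-value = 0.0586

Since p-value > α = 0.01, we fail to reject H₀.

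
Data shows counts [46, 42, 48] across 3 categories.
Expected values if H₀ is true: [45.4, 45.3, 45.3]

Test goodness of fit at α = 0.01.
Chi-square goodness of fit test:
H₀: observed counts match expected distribution
H₁: observed counts differ from expected distribution
df = k - 1 = 2
χ² = Σ(O - E)²/E
   = (46 - 45.4)²/45.4 + (42 - 45.3)²/45.3 + (48 - 45.3)²/45.3
   = 0.008 + 0.240 + 0.161
   = 0.41
p-value = 0.8150

Since p-value > α = 0.01, we fail to reject H₀.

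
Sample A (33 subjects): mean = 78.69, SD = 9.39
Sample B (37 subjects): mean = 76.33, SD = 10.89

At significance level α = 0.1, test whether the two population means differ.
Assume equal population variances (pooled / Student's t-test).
Student's two-sample t-test (equal variances):
H₀: μ₁ = μ₂
H₁: μ₁ ≠ μ₂
df = n₁ + n₂ - 2 = 68
Pooled variance s_p² = [(n₁-1)s₁² + (n₂-1)s₂²] / (n₁ + n₂ - 2) = [(32)(9.39²) + (36)(10.89²)] / 68 = 104.2768
SE = √(s_p²(1/n₁ + 1/n₂)) = √(104.2768 × (1/33 + 1/37)) = 2.4450
t = (x̄₁ - x̄₂) / SE = (78.69 - 76.33) / 2.4450 = 2.36 / 2.4450 = 0.965
p-value = 0.3379

Since p-value > α = 0.1, we fail to reject H₀.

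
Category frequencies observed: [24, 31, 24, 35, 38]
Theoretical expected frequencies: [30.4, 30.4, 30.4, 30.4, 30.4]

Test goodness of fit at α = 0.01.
Chi-square goodness of fit test:
H₀: observed counts match expected distribution
H₁: observed counts differ from expected distribution
df = k - 1 = 4
χ² = Σ(O - E)²/E
   = (24 - 30.4)²/30.4 + (31 - 30.4)²/30.4 + (24 - 30.4)²/30.4 + (35 - 30.4)²/30.4 + (38 - 30.4)²/30.4
   = 1.347 + 0.012 + 1.347 + 0.696 + 1.900
   = 5.30
p-value = 0.2576

Since p-value > α = 0.01, we fail to reject H₀.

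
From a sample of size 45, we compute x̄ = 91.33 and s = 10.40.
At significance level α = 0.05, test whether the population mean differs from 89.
One-sample t-test:
H₀: μ = 89
H₁: μ ≠ 89
df = n - 1 = 44
t = (x̄ - μ₀) / (s/√n) = (91.33 - 89) / (10.40/√45) = 1.503
p-value = 0.1400

Since p-value > α = 0.05, we fail to reject H₀.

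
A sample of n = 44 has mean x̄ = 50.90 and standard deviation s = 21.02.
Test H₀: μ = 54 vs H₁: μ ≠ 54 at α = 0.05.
One-sample t-test:
H₀: μ = 54
H₁: μ ≠ 54
df = n - 1 = 43
t = (x̄ - μ₀) / (s/√n) = (50.90 - 54) / (21.02/√44) = -0.978
p-value = 0.3334

Since p-value > α = 0.05, we fail to reject H₀.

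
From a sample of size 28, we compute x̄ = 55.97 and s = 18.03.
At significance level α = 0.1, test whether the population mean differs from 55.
One-sample t-test:
H₀: μ = 55
H₁: μ ≠ 55
df = n - 1 = 27
t = (x̄ - μ₀) / (s/√n) = (55.97 - 55) / (18.03/√28) = 0.285
p-value = 0.7781

Since p-value > α = 0.1, we fail to reject H₀.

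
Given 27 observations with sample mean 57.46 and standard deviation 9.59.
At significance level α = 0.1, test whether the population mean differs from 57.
One-sample t-test:
H₀: μ = 57
H₁: μ ≠ 57
df = n - 1 = 26
t = (x̄ - μ₀) / (s/√n) = (57.46 - 57) / (9.59/√27) = 0.249
p-value = 0.8051

Since p-value > α = 0.1, we fail to reject H₀.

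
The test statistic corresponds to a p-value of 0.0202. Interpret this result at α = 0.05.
Since p = 0.0202 < α = 0.05, reject H₀.
There is sufficient evidence to reject the null hypothesis; the result is statistically significant at the 0.05 level.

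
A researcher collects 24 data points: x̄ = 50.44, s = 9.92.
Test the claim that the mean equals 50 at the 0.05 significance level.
One-sample t-test:
H₀: μ = 50
H₁: μ ≠ 50
df = n - 1 = 23
t = (x̄ - μ₀) / (s/√n) = (50.44 - 50) / (9.92/√24) = 0.217
p-value = 0.8299

Since p-value > α = 0.05, we fail to reject H₀.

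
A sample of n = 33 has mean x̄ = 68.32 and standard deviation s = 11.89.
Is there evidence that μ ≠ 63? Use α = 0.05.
One-sample t-test:
H₀: μ = 63
H₁: μ ≠ 63
df = n - 1 = 32
t = (x̄ - μ₀) / (s/√n) = (68.32 - 63) / (11.89/√33) = 2.570
p-value = 0.0150

Since p-value < α = 0.05, we reject H₀.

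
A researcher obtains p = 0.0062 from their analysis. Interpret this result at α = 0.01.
Since p = 0.0062 < α = 0.01, reject H₀.
There is sufficient evidence to reject the null hypothesis; the result is statistically significant at the 0.01 level.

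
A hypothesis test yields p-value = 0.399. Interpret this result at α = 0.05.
Since p = 0.399 > α = 0.05, fail to reject H₀.
There is insufficient evidence to reject the null hypothesis; the result is not statistically significant at the 0.05 level.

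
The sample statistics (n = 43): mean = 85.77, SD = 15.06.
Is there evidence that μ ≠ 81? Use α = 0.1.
One-sample t-test:
H₀: μ = 81
H₁: μ ≠ 81
df = n - 1 = 42
t = (x̄ - μ₀) / (s/√n) = (85.77 - 81) / (15.06/√43) = 2.077
p-value = 0.0440

Since p-value < α = 0.1, we reject H₀.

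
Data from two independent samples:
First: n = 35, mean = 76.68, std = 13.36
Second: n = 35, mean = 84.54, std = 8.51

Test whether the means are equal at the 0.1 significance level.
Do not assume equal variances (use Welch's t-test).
Welch's two-sample t-test:
H₀: μ₁ = μ₂
H₁: μ₁ ≠ μ₂
s₁²/n₁ = 13.36²/35 = 5.0997,  s₂²/n₂ = 8.51²/35 = 2.0691
SE = √(s₁²/n₁ + s₂²/n₂) = √(5.0997 + 2.0691) = 2.6775
df (Welch-Satterthwaite) = (s₁²/n₁ + s₂²/n₂)² / [(s₁²/n₁)²/(n₁-1) + (s₂²/n₂)²/(n₂-1)] ≈ 57.69
t = (x̄₁ - x̄₂) / SE = (76.68 - 84.54) / 2.6775 = -7.86 / 2.6775 = -2.936
p-value = 0.0048

Since p-value < α = 0.1, we reject H₀.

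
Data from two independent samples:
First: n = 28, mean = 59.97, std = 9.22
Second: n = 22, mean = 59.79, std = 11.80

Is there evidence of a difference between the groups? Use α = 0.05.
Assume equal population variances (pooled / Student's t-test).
Student's two-sample t-test (equal variances):
H₀: μ₁ = μ₂
H₁: μ₁ ≠ μ₂
df = n₁ + n₂ - 2 = 48
Pooled variance s_p² = [(n₁-1)s₁² + (n₂-1)s₂²] / (n₁ + n₂ - 2) = [(27)(9.22²) + (21)(11.80²)] / 48 = 108.7347
SE = √(s_p²(1/n₁ + 1/n₂)) = √(108.7347 × (1/28 + 1/22)) = 2.9708
t = (x̄₁ - x̄₂) / SE = (59.97 - 59.79) / 2.9708 = 0.18 / 2.9708 = 0.061
p-value = 0.9519

Since p-value > α = 0.05, we fail to reject H₀.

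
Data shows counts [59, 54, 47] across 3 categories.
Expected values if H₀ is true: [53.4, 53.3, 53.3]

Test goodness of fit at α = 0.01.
Chi-square goodness of fit test:
H₀: observed counts match expected distribution
H₁: observed counts differ from expected distribution
df = k - 1 = 2
χ² = Σ(O - E)²/E
   = (59 - 53.4)²/53.4 + (54 - 53.3)²/53.3 + (47 - 53.3)²/53.3
   = 0.587 + 0.009 + 0.745
   = 1.34
p-value = 0.5114

Since p-value > α = 0.01, we fail to reject H₀.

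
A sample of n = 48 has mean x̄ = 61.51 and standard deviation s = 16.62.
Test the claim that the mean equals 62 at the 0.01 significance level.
One-sample t-test:
H₀: μ = 62
H₁: μ ≠ 62
df = n - 1 = 47
t = (x̄ - μ₀) / (s/√n) = (61.51 - 62) / (16.62/√48) = -0.204
p-value = 0.8390

Since p-value > α = 0.01, we fail to reject H₀.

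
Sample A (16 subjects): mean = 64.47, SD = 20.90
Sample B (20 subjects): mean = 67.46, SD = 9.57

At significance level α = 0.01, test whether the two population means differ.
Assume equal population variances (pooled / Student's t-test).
Student's two-sample t-test (equal variances):
H₀: μ₁ = μ₂
H₁: μ₁ ≠ μ₂
df = n₁ + n₂ - 2 = 34
Pooled variance s_p² = [(n₁-1)s₁² + (n₂-1)s₂²] / (n₁ + n₂ - 2) = [(15)(20.90²) + (19)(9.57²)] / 34 = 243.8901
SE = √(s_p²(1/n₁ + 1/n₂)) = √(243.8901 × (1/16 + 1/20)) = 5.2381
t = (x̄₁ - x̄₂) / SE = (64.47 - 67.46) / 5.2381 = -2.99 / 5.2381 = -0.571
p-value = 0.5719

Since p-value > α = 0.01, we fail to reject H₀.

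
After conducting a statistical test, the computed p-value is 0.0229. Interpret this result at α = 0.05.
Since p = 0.0229 < α = 0.05, reject H₀.
There is sufficient evidence to reject the null hypothesis; the result is statistically significant at the 0.05 level.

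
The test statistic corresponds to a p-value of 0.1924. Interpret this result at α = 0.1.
Since p = 0.1924 > α = 0.1, fail to reject H₀.
There is insufficient evidence to reject the null hypothesis; the result is not statistically significant at the 0.1 level.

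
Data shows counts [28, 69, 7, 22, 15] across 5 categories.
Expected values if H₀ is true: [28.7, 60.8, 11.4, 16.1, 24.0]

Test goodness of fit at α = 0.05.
Chi-square goodness of fit test:
H₀: observed counts match expected distribution
H₁: observed counts differ from expected distribution
df = k - 1 = 4
χ² = Σ(O - E)²/E
   = (28 - 28.7)²/28.7 + (69 - 60.8)²/60.8 + (7 - 11.4)²/11.4 + (22 - 16.1)²/16.1 + (15 - 24.0)²/24.0
   = 0.017 + 1.106 + 1.698 + 2.162 + 3.375
   = 8.36
p-value = 0.0793

Since p-value > α = 0.05, we fail to reject H₀.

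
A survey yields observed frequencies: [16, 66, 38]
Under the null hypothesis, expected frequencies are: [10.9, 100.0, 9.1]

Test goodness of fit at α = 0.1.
Chi-square goodness of fit test:
H₀: observed counts match expected distribution
H₁: observed counts differ from expected distribution
df = k - 1 = 2
χ² = Σ(O - E)²/E
   = (16 - 10.9)²/10.9 + (66 - 100.0)²/100.0 + (38 - 9.1)²/9.1
   = 2.386 + 11.560 + 91.781
   = 105.73
p-value < 0.0001

Since p-value < α = 0.1, we reject H₀.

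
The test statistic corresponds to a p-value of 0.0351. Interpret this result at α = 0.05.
Since p = 0.0351 < α = 0.05, reject H₀.
There is sufficient evidence to reject the null hypothesis; the result is statistically significant at the 0.05 level.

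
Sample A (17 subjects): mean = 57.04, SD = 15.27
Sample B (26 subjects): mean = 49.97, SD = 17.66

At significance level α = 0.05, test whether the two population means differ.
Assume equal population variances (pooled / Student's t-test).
Student's two-sample t-test (equal variances):
H₀: μ₁ = μ₂
H₁: μ₁ ≠ μ₂
df = n₁ + n₂ - 2 = 41
Pooled variance s_p² = [(n₁-1)s₁² + (n₂-1)s₂²] / (n₁ + n₂ - 2) = [(16)(15.27²) + (25)(17.66²)] / 41 = 281.1624
SE = √(s_p²(1/n₁ + 1/n₂)) = √(281.1624 × (1/17 + 1/26)) = 5.2300
t = (x̄₁ - x̄₂) / SE = (57.04 - 49.97) / 5.2300 = 7.07 / 5.2300 = 1.352
p-value = 0.1838

Since p-value > α = 0.05, we fail to reject H₀.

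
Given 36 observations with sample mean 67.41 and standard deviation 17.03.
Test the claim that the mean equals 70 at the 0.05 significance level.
One-sample t-test:
H₀: μ = 70
H₁: μ ≠ 70
df = n - 1 = 35
t = (x̄ - μ₀) / (s/√n) = (67.41 - 70) / (17.03/√36) = -0.913
p-value = 0.3677

Since p-value > α = 0.05, we fail to reject H₀.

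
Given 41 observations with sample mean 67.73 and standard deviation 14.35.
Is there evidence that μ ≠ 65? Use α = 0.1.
One-sample t-test:
H₀: μ = 65
H₁: μ ≠ 65
df = n - 1 = 40
t = (x̄ - μ₀) / (s/√n) = (67.73 - 65) / (14.35/√41) = 1.218
p-value = 0.2303

Since p-value > α = 0.1, we fail to reject H₀.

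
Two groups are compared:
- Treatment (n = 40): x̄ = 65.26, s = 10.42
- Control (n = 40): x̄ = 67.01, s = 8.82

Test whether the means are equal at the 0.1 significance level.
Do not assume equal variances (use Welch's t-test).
Welch's two-sample t-test:
H₀: μ₁ = μ₂
H₁: μ₁ ≠ μ₂
s₁²/n₁ = 10.42²/40 = 2.7144,  s₂²/n₂ = 8.82²/40 = 1.9448
SE = √(s₁²/n₁ + s₂²/n₂) = √(2.7144 + 1.9448) = 2.1585
df (Welch-Satterthwaite) = (s₁²/n₁ + s₂²/n₂)² / [(s₁²/n₁)²/(n₁-1) + (s₂²/n₂)²/(n₂-1)] ≈ 75.93
t = (x̄₁ - x̄₂) / SE = (65.26 - 67.01) / 2.1585 = -1.75 / 2.1585 = -0.811
p-value = 0.4200

Since p-value > α = 0.1, we fail to reject H₀.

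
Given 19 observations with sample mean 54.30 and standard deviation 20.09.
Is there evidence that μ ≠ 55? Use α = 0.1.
One-sample t-test:
H₀: μ = 55
H₁: μ ≠ 55
df = n - 1 = 18
t = (x̄ - μ₀) / (s/√n) = (54.30 - 55) / (20.09/√19) = -0.152
p-value = 0.8810

Since p-value > α = 0.1, we fail to reject H₀.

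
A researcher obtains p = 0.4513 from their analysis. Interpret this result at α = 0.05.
Since p = 0.4513 > α = 0.05, fail to reject H₀.
There is insufficient evidence to reject the null hypothesis; the result is not statistically significant at the 0.05 level.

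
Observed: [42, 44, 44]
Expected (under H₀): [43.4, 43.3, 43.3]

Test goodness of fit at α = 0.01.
Chi-square goodness of fit test:
H₀: observed counts match expected distribution
H₁: observed counts differ from expected distribution
df = k - 1 = 2
χ² = Σ(O - E)²/E
   = (42 - 43.4)²/43.4 + (44 - 43.3)²/43.3 + (44 - 43.3)²/43.3
   = 0.045 + 0.011 + 0.011
   = 0.07
p-value = 0.9667

Since p-value > α = 0.01, we fail to reject H₀.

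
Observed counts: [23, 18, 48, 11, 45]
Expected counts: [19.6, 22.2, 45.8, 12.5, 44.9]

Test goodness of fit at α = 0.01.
Chi-square goodness of fit test:
H₀: observed counts match expected distribution
H₁: observed counts differ from expected distribution
df = k - 1 = 4
χ² = Σ(O - E)²/E
   = (23 - 19.6)²/19.6 + (18 - 22.2)²/22.2 + (48 - 45.8)²/45.8 + (11 - 12.5)²/12.5 + (45 - 44.9)²/44.9
   = 0.590 + 0.795 + 0.106 + 0.180 + 0.000
   = 1.67
p-value = 0.7961

Since p-value > α = 0.01, we fail to reject H₀.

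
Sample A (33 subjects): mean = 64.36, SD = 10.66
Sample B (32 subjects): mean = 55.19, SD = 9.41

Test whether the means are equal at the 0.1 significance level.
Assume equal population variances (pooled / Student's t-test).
Student's two-sample t-test (equal variances):
H₀: μ₁ = μ₂
H₁: μ₁ ≠ μ₂
df = n₁ + n₂ - 2 = 63
Pooled variance s_p² = [(n₁-1)s₁² + (n₂-1)s₂²] / (n₁ + n₂ - 2) = [(32)(10.66²) + (31)(9.41²)] / 63 = 101.2910
SE = √(s_p²(1/n₁ + 1/n₂)) = √(101.2910 × (1/33 + 1/32)) = 2.4970
t = (x̄₁ - x̄₂) / SE = (64.36 - 55.19) / 2.4970 = 9.17 / 2.4970 = 3.672
p-value = 0.0005

Since p-value < α = 0.1, we reject H₀.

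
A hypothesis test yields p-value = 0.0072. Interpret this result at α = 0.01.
Since p = 0.0072 < α = 0.01, reject H₀.
There is sufficient evidence to reject the null hypothesis; the result is statistically significant at the 0.01 level.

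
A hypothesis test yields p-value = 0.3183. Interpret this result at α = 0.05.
Since p = 0.3183 > α = 0.05, fail to reject H₀.
There is insufficient evidence to reject the null hypothesis; the result is not statistically significant at the 0.05 level.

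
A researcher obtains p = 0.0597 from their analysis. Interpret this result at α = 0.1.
Since p = 0.0597 < α = 0.1, reject H₀.
There is sufficient evidence to reject the null hypothesis; the result is statistically significant at the 0.1 level.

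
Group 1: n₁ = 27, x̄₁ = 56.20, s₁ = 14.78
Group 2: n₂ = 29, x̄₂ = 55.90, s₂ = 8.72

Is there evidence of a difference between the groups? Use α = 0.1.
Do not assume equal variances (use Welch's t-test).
Welch's two-sample t-test:
H₀: μ₁ = μ₂
H₁: μ₁ ≠ μ₂
s₁²/n₁ = 14.78²/27 = 8.0907,  s₂²/n₂ = 8.72²/29 = 2.6220
SE = √(s₁²/n₁ + s₂²/n₂) = √(8.0907 + 2.6220) = 3.2730
df (Welch-Satterthwaite) = (s₁²/n₁ + s₂²/n₂)² / [(s₁²/n₁)²/(n₁-1) + (s₂²/n₂)²/(n₂-1)] ≈ 41.53
t = (x̄₁ - x̄₂) / SE = (56.20 - 55.90) / 3.2730 = 0.30 / 3.2730 = 0.092
p-value = 0.9274

Since p-value > α = 0.1, we fail to reject H₀.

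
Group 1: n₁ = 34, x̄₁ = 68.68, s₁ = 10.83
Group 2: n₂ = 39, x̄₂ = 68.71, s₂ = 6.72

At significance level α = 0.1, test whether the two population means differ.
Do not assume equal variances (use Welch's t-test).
Welch's two-sample t-test:
H₀: μ₁ = μ₂
H₁: μ₁ ≠ μ₂
s₁²/n₁ = 10.83²/34 = 3.4497,  s₂²/n₂ = 6.72²/39 = 1.1579
SE = √(s₁²/n₁ + s₂²/n₂) = √(3.4497 + 1.1579) = 2.1465
df (Welch-Satterthwaite) = (s₁²/n₁ + s₂²/n₂)² / [(s₁²/n₁)²/(n₁-1) + (s₂²/n₂)²/(n₂-1)] ≈ 53.62
t = (x̄₁ - x̄₂) / SE = (68.68 - 68.71) / 2.1465 = -0.03 / 2.1465 = -0.014
p-value = 0.9889

Since p-value > α = 0.1, we fail to reject H₀.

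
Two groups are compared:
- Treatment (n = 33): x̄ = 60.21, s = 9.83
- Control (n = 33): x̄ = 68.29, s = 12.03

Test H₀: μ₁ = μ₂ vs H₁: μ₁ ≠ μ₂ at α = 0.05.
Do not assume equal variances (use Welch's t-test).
Welch's two-sample t-test:
H₀: μ₁ = μ₂
H₁: μ₁ ≠ μ₂
s₁²/n₁ = 9.83²/33 = 2.9281,  s₂²/n₂ = 12.03²/33 = 4.3855
SE = √(s₁²/n₁ + s₂²/n₂) = √(2.9281 + 4.3855) = 2.7044
df (Welch-Satterthwaite) = (s₁²/n₁ + s₂²/n₂)² / [(s₁²/n₁)²/(n₁-1) + (s₂²/n₂)²/(n₂-1)] ≈ 61.56
t = (x̄₁ - x̄₂) / SE = (60.21 - 68.29) / 2.7044 = -8.08 / 2.7044 = -2.988
p-value = 0.0040

Since p-value < α = 0.05, we reject H₀.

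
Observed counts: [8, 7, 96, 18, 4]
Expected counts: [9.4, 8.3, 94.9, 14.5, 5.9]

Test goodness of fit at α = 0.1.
Chi-square goodness of fit test:
H₀: observed counts match expected distribution
H₁: observed counts differ from expected distribution
df = k - 1 = 4
χ² = Σ(O - E)²/E
   = (8 - 9.4)²/9.4 + (7 - 8.3)²/8.3 + (96 - 94.9)²/94.9 + (18 - 14.5)²/14.5 + (4 - 5.9)²/5.9
   = 0.209 + 0.204 + 0.013 + 0.845 + 0.612
   = 1.88
p-value = 0.7575

Since p-value > α = 0.1, we fail to reject H₀.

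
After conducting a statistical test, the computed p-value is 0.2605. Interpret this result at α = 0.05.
Since p = 0.2605 > α = 0.05, fail to reject H₀.
There is insufficient evidence to reject the null hypothesis; the result is not statistically significant at the 0.05 level.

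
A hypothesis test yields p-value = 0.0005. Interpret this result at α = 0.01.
Since p = 0.0005 < α = 0.01, reject H₀.
There is sufficient evidence to reject the null hypothesis; the result is statistically significant at the 0.01 level.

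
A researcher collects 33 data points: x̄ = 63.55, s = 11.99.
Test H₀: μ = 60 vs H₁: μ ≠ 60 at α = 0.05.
One-sample t-test:
H₀: μ = 60
H₁: μ ≠ 60
df = n - 1 = 32
t = (x̄ - μ₀) / (s/√n) = (63.55 - 60) / (11.99/√33) = 1.701
p-value = 0.0987

Since p-value > α = 0.05, we fail to reject H₀.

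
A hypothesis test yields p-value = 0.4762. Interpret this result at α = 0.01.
Since p = 0.4762 > α = 0.01, fail to reject H₀.
There is insufficient evidence to reject the null hypothesis; the result is not statistically significant at the 0.01 level.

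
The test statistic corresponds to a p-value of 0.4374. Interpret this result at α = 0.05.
Since p = 0.4374 > α = 0.05, fail to reject H₀.
There is insufficient evidence to reject the null hypothesis; the result is not statistically significant at the 0.05 level.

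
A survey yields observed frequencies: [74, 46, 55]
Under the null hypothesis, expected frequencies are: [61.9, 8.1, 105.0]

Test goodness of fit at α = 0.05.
Chi-square goodness of fit test:
H₀: observed counts match expected distribution
H₁: observed counts differ from expected distribution
df = k - 1 = 2
χ² = Σ(O - E)²/E
   = (74 - 61.9)²/61.9 + (46 - 8.1)²/8.1 + (55 - 105.0)²/105.0
   = 2.365 + 177.335 + 23.810
   = 203.51
p-value < 0.0001

Since p-value < α = 0.05, we reject H₀.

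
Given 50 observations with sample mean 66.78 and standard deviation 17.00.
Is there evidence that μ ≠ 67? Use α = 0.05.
One-sample t-test:
H₀: μ = 67
H₁: μ ≠ 67
df = n - 1 = 49
t = (x̄ - μ₀) / (s/√n) = (66.78 - 67) / (17.00/√50) = -0.092
p-value = 0.9275

Since p-value > α = 0.05, we fail to reject H₀.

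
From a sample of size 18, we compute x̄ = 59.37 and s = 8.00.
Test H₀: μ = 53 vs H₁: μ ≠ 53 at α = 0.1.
One-sample t-test:
H₀: μ = 53
H₁: μ ≠ 53
df = n - 1 = 17
t = (x̄ - μ₀) / (s/√n) = (59.37 - 53) / (8.00/√18) = 3.378
p-value = 0.0036

Since p-value < α = 0.1, we reject H₀.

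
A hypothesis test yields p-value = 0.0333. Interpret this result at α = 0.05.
Since p = 0.0333 < α = 0.05, reject H₀.
There is sufficient evidence to reject the null hypothesis; the result is statistically significant at the 0.05 level.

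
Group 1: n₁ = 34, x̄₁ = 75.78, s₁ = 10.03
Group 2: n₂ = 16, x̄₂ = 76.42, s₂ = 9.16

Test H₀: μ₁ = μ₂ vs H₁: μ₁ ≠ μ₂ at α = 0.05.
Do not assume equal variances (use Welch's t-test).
Welch's two-sample t-test:
H₀: μ₁ = μ₂
H₁: μ₁ ≠ μ₂
s₁²/n₁ = 10.03²/34 = 2.9588,  s₂²/n₂ = 9.16²/16 = 5.2441
SE = √(s₁²/n₁ + s₂²/n₂) = √(2.9588 + 5.2441) = 2.8641
df (Welch-Satterthwaite) = (s₁²/n₁ + s₂²/n₂)² / [(s₁²/n₁)²/(n₁-1) + (s₂²/n₂)²/(n₂-1)] ≈ 32.06
t = (x̄₁ - x̄₂) / SE = (75.78 - 76.42) / 2.8641 = -0.64 / 2.8641 = -0.223
p-value = 0.8246

Since p-value > α = 0.05, we fail to reject H₀.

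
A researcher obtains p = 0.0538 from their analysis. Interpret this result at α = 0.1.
Since p = 0.0538 < α = 0.1, reject H₀.
There is sufficient evidence to reject the null hypothesis; the result is statistically significant at the 0.1 level.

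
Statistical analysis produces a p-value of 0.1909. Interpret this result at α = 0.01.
Since p = 0.1909 > α = 0.01, fail to reject H₀.
There is insufficient evidence to reject the null hypothesis; the result is not statistically significant at the 0.01 level.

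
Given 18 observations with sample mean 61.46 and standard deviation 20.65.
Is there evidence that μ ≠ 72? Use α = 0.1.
One-sample t-test:
H₀: μ = 72
H₁: μ ≠ 72
df = n - 1 = 17
t = (x̄ - μ₀) / (s/√n) = (61.46 - 72) / (20.65/√18) = -2.165
p-value = 0.0449

Since p-value < α = 0.1, we reject H₀.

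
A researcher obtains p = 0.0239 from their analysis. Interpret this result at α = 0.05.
Since p = 0.0239 < α = 0.05, reject H₀.
There is sufficient evidence to reject the null hypothesis; the result is statistically significant at the 0.05 level.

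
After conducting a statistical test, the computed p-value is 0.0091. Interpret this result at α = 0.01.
Since p = 0.0091 < α = 0.01, reject H₀.
There is sufficient evidence to reject the null hypothesis; the result is statistically significant at the 0.01 level.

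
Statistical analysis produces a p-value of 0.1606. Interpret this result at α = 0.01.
Since p = 0.1606 > α = 0.01, fail to reject H₀.
There is insufficient evidence to reject the null hypothesis; the result is not statistically significant at the 0.01 level.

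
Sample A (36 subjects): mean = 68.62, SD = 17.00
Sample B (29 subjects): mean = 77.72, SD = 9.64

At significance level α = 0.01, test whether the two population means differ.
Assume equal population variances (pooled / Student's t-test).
Student's two-sample t-test (equal variances):
H₀: μ₁ = μ₂
H₁: μ₁ ≠ μ₂
df = n₁ + n₂ - 2 = 63
Pooled variance s_p² = [(n₁-1)s₁² + (n₂-1)s₂²] / (n₁ + n₂ - 2) = [(35)(17.00²) + (28)(9.64²)] / 63 = 201.8576
SE = √(s_p²(1/n₁ + 1/n₂)) = √(201.8576 × (1/36 + 1/29)) = 3.5451
t = (x̄₁ - x̄₂) / SE = (68.62 - 77.72) / 3.5451 = -9.10 / 3.5451 = -2.567
p-value = 0.0126

Since p-value > α = 0.01, we fail to reject H₀.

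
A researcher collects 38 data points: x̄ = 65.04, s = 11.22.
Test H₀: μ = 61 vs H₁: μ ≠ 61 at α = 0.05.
One-sample t-test:
H₀: μ = 61
H₁: μ ≠ 61
df = n - 1 = 37
t = (x̄ - μ₀) / (s/√n) = (65.04 - 61) / (11.22/√38) = 2.220
p-value = 0.0327

Since p-value < α = 0.05, we reject H₀.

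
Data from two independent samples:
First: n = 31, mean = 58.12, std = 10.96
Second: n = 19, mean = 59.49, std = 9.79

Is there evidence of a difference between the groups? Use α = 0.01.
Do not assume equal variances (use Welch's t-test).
Welch's two-sample t-test:
H₀: μ₁ = μ₂
H₁: μ₁ ≠ μ₂
s₁²/n₁ = 10.96²/31 = 3.8749,  s₂²/n₂ = 9.79²/19 = 5.0444
SE = √(s₁²/n₁ + s₂²/n₂) = √(3.8749 + 5.0444) = 2.9865
df (Welch-Satterthwaite) = (s₁²/n₁ + s₂²/n₂)² / [(s₁²/n₁)²/(n₁-1) + (s₂²/n₂)²/(n₂-1)] ≈ 41.56
t = (x̄₁ - x̄₂) / SE = (58.12 - 59.49) / 2.9865 = -1.37 / 2.9865 = -0.459
p-value = 0.6488

Since p-value > α = 0.01, we fail to reject H₀.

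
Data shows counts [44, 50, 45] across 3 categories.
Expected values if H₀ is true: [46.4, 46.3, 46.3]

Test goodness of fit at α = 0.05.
Chi-square goodness of fit test:
H₀: observed counts match expected distribution
H₁: observed counts differ from expected distribution
df = k - 1 = 2
χ² = Σ(O - E)²/E
   = (44 - 46.4)²/46.4 + (50 - 46.3)²/46.3 + (45 - 46.3)²/46.3
   = 0.124 + 0.296 + 0.037
   = 0.46
p-value = 0.7960

Since p-value > α = 0.05, we fail to reject H₀.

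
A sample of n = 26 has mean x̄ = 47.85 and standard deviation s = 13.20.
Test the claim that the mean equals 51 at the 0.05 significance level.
One-sample t-test:
H₀: μ = 51
H₁: μ ≠ 51
df = n - 1 = 25
t = (x̄ - μ₀) / (s/√n) = (47.85 - 51) / (13.20/√26) = -1.217
p-value = 0.2350

Since p-value > α = 0.05, we fail to reject H₀.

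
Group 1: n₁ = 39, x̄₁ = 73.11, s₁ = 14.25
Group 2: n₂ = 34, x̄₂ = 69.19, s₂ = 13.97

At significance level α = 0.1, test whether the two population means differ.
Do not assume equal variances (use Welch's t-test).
Welch's two-sample t-test:
H₀: μ₁ = μ₂
H₁: μ₁ ≠ μ₂
s₁²/n₁ = 14.25²/39 = 5.2067,  s₂²/n₂ = 13.97²/34 = 5.7400
SE = √(s₁²/n₁ + s₂²/n₂) = √(5.2067 + 5.7400) = 3.3086
df (Welch-Satterthwaite) = (s₁²/n₁ + s₂²/n₂)² / [(s₁²/n₁)²/(n₁-1) + (s₂²/n₂)²/(n₂-1)] ≈ 70.00
t = (x̄₁ - x̄₂) / SE = (73.11 - 69.19) / 3.3086 = 3.92 / 3.3086 = 1.185
p-value = 0.2401

Since p-value > α = 0.1, we fail to reject H₀.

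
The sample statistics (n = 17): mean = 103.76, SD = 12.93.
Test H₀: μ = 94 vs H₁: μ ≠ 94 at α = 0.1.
One-sample t-test:
H₀: μ = 94
H₁: μ ≠ 94
df = n - 1 = 16
t = (x̄ - μ₀) / (s/√n) = (103.76 - 94) / (12.93/√17) = 3.112
p-value = 0.0067

Since p-value < α = 0.1, we reject H₀.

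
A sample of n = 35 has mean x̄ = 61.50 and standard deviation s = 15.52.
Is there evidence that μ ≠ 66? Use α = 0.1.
One-sample t-test:
H₀: μ = 66
H₁: μ ≠ 66
df = n - 1 = 34
t = (x̄ - μ₀) / (s/√n) = (61.50 - 66) / (15.52/√35) = -1.715
p-value = 0.0954

Since p-value < α = 0.1, we reject H₀.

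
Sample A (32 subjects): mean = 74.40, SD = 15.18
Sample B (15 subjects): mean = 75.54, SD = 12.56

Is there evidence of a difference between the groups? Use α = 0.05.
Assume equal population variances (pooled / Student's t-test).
Student's two-sample t-test (equal variances):
H₀: μ₁ = μ₂
H₁: μ₁ ≠ μ₂
df = n₁ + n₂ - 2 = 45
Pooled variance s_p² = [(n₁-1)s₁² + (n₂-1)s₂²] / (n₁ + n₂ - 2) = [(31)(15.18²) + (14)(12.56²)] / 45 = 207.8212
SE = √(s_p²(1/n₁ + 1/n₂)) = √(207.8212 × (1/32 + 1/15)) = 4.5110
t = (x̄₁ - x̄₂) / SE = (74.40 - 75.54) / 4.5110 = -1.14 / 4.5110 = -0.253
p-value = 0.8016

Since p-value > α = 0.05, we fail to reject H₀.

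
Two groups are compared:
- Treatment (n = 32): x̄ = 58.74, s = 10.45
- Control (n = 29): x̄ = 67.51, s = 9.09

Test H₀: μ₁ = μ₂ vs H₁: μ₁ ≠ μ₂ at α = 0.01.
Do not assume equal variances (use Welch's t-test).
Welch's two-sample t-test:
H₀: μ₁ = μ₂
H₁: μ₁ ≠ μ₂
s₁²/n₁ = 10.45²/32 = 3.4126,  s₂²/n₂ = 9.09²/29 = 2.8492
SE = √(s₁²/n₁ + s₂²/n₂) = √(3.4126 + 2.8492) = 2.5024
df (Welch-Satterthwaite) = (s₁²/n₁ + s₂²/n₂)² / [(s₁²/n₁)²/(n₁-1) + (s₂²/n₂)²/(n₂-1)] ≈ 58.91
t = (x̄₁ - x̄₂) / SE = (58.74 - 67.51) / 2.5024 = -8.77 / 2.5024 = -3.505
p-value = 0.0009

Since p-value < α = 0.01, we reject H₀.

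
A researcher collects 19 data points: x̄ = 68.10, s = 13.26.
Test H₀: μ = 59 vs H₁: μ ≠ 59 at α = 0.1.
One-sample t-test:
H₀: μ = 59
H₁: μ ≠ 59
df = n - 1 = 18
t = (x̄ - μ₀) / (s/√n) = (68.10 - 59) / (13.26/√19) = 2.991
p-value = 0.0078

Since p-value < α = 0.1, we reject H₀.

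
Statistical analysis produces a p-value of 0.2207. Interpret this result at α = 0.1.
Since p = 0.2207 > α = 0.1, fail to reject H₀.
There is insufficient evidence to reject the null hypothesis; the result is not statistically significant at the 0.1 level.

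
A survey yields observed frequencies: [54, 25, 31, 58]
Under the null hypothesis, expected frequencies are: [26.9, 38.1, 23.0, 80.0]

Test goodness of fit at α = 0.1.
Chi-square goodness of fit test:
H₀: observed counts match expected distribution
H₁: observed counts differ from expected distribution
df = k - 1 = 3
χ² = Σ(O - E)²/E
   = (54 - 26.9)²/26.9 + (25 - 38.1)²/38.1 + (31 - 23.0)²/23.0 + (58 - 80.0)²/80.0
   = 27.301 + 4.504 + 2.783 + 6.050
   = 40.64
p-value < 0.0001

Since p-value < α = 0.1, we reject H₀.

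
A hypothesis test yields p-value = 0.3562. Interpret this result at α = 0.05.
Since p = 0.3562 > α = 0.05, fail to reject H₀.
There is insufficient evidence to reject the null hypothesis; the result is not statistically significant at the 0.05 level.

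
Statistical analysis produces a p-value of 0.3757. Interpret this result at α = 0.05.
Since p = 0.3757 > α = 0.05, fail to reject H₀.
There is insufficient evidence to reject the null hypothesis; the result is not statistically significant at the 0.05 level.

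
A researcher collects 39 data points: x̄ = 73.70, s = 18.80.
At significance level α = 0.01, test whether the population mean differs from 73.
One-sample t-test:
H₀: μ = 73
H₁: μ ≠ 73
df = n - 1 = 38
t = (x̄ - μ₀) / (s/√n) = (73.70 - 73) / (18.80/√39) = 0.233
p-value = 0.8174

Since p-value > α = 0.01, we fail to reject H₀.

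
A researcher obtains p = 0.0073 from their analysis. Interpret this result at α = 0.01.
Since p = 0.0073 < α = 0.01, reject H₀.
There is sufficient evidence to reject the null hypothesis; the result is statistically significant at the 0.01 level.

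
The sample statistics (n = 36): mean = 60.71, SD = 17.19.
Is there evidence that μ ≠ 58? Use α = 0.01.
One-sample t-test:
H₀: μ = 58
H₁: μ ≠ 58
df = n - 1 = 35
t = (x̄ - μ₀) / (s/√n) = (60.71 - 58) / (17.19/√36) = 0.946
p-value = 0.3507

Since p-value > α = 0.01, we fail to reject H₀.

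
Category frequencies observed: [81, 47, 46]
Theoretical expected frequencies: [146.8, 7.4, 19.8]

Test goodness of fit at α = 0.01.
Chi-square goodness of fit test:
H₀: observed counts match expected distribution
H₁: observed counts differ from expected distribution
df = k - 1 = 2
χ² = Σ(O - E)²/E
   = (81 - 146.8)²/146.8 + (47 - 7.4)²/7.4 + (46 - 19.8)²/19.8
   = 29.493 + 211.914 + 34.669
   = 276.08
p-value < 0.0001

Since p-value < α = 0.01, we reject H₀.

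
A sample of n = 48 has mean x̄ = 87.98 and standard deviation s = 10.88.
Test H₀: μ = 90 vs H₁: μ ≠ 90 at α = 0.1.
One-sample t-test:
H₀: μ = 90
H₁: μ ≠ 90
df = n - 1 = 47
t = (x̄ - μ₀) / (s/√n) = (87.98 - 90) / (10.88/√48) = -1.286
p-value = 0.2046

Since p-value > α = 0.1, we fail to reject H₀.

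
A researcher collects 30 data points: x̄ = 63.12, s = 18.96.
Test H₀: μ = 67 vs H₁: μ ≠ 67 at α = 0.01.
One-sample t-test:
H₀: μ = 67
H₁: μ ≠ 67
df = n - 1 = 29
t = (x̄ - μ₀) / (s/√n) = (63.12 - 67) / (18.96/√30) = -1.121
p-value = 0.2715

Since p-value > α = 0.01, we fail to reject H₀.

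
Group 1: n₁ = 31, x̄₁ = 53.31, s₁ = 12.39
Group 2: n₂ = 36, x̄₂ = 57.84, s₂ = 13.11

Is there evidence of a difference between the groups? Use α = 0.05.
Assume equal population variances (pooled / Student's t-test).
Student's two-sample t-test (equal variances):
H₀: μ₁ = μ₂
H₁: μ₁ ≠ μ₂
df = n₁ + n₂ - 2 = 65
Pooled variance s_p² = [(n₁-1)s₁² + (n₂-1)s₂²] / (n₁ + n₂ - 2) = [(30)(12.39²) + (35)(13.11²)] / 65 = 163.3983
SE = √(s_p²(1/n₁ + 1/n₂)) = √(163.3983 × (1/31 + 1/36)) = 3.1321
t = (x̄₁ - x̄₂) / SE = (53.31 - 57.84) / 3.1321 = -4.53 / 3.1321 = -1.446
p-value = 0.1529

Since p-value > α = 0.05, we fail to reject H₀.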